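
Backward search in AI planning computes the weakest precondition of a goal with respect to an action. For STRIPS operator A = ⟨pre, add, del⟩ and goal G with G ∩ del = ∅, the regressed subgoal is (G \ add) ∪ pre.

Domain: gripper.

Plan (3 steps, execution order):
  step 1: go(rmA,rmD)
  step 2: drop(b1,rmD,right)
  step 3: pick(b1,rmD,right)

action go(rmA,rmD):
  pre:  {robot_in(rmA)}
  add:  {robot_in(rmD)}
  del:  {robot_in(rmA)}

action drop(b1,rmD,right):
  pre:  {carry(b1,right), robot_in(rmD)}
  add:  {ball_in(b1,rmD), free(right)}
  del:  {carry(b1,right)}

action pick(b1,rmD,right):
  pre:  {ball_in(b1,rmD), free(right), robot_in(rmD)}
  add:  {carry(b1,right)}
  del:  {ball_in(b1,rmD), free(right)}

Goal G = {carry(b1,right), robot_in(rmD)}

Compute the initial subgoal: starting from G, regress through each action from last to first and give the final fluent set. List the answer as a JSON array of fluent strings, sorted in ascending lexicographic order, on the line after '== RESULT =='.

Work backward from the goal:
  through step 3 (pick(b1,rmD,right)): drop {carry(b1,right)}, keep {robot_in(rmD)}, require {ball_in(b1,rmD), free(right), robot_in(rmD)}
    → {ball_in(b1,rmD), free(right), robot_in(rmD)}
  through step 2 (drop(b1,rmD,right)): drop {ball_in(b1,rmD), free(right)}, keep {robot_in(rmD)}, require {carry(b1,right), robot_in(rmD)}
    → {carry(b1,right), robot_in(rmD)}
  through step 1 (go(rmA,rmD)): drop {robot_in(rmD)}, keep {carry(b1,right)}, require {robot_in(rmA)}
    → {carry(b1,right), robot_in(rmA)}

== RESULT ==
["carry(b1,right)", "robot_in(rmA)"]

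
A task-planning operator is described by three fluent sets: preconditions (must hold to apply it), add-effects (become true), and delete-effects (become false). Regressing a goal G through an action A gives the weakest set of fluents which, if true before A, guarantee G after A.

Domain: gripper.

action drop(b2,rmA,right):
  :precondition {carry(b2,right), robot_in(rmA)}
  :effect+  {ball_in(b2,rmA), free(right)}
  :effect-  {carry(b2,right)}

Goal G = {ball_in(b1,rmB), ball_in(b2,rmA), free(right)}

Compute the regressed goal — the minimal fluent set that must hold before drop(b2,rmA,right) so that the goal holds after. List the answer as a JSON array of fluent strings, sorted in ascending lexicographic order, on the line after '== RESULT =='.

Regress:
  G ∩ del = {}  (empty — regression defined)
  G \ add = {ball_in(b1,rmB), ball_in(b2,rmA), free(right)} \ {ball_in(b2,rmA), free(right)} = {ball_in(b1,rmB)}
  ∪ pre   = {ball_in(b1,rmB)} ∪ {carry(b2,right), robot_in(rmA)}
          = {ball_in(b1,rmB), carry(b2,right), robot_in(rmA)}

== RESULT ==
["ball_in(b1,rmB)", "carry(b2,right)", "robot_in(rmA)"]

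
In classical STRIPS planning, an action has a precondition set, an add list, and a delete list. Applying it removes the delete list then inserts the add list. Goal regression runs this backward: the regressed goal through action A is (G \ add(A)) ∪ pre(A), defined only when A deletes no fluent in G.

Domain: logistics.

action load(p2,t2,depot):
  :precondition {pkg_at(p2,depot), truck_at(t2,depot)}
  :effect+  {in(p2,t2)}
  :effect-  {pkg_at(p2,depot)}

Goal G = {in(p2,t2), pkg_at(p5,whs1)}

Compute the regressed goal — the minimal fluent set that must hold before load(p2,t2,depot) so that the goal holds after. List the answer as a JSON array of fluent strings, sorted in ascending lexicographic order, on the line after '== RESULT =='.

Compute (G \ add) ∪ pre:
  G ∩ del = {}  (empty — regression defined)
  G \ add = {in(p2,t2), pkg_at(p5,whs1)} \ {in(p2,t2)} = {pkg_at(p5,whs1)}
  ∪ pre   = {pkg_at(p5,whs1)} ∪ {pkg_at(p2,depot), truck_at(t2,depot)}
          = {pkg_at(p2,depot), pkg_at(p5,whs1), truck_at(t2,depot)}

== RESULT ==
["pkg_at(p2,depot)", "pkg_at(p5,whs1)", "truck_at(t2,depot)"]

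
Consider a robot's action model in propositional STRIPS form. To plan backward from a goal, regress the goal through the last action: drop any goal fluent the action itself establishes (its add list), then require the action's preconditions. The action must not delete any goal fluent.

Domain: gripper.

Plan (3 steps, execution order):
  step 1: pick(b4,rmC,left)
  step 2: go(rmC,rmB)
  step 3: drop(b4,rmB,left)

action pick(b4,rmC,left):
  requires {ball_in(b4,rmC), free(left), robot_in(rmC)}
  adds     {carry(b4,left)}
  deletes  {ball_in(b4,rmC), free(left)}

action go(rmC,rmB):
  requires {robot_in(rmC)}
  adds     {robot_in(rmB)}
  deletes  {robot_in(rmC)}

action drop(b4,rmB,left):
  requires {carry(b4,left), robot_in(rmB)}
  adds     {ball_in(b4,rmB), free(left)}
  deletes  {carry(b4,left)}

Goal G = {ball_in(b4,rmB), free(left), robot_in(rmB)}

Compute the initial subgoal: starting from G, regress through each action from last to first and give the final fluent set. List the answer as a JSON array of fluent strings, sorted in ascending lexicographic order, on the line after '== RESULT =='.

Work backward from the goal:
  through step 3 (drop(b4,rmB,left)): drop {ball_in(b4,rmB), free(left)}, keep {robot_in(rmB)}, require {carry(b4,left), robot_in(rmB)}
    → {carry(b4,left), robot_in(rmB)}
  through step 2 (go(rmC,rmB)): drop {robot_in(rmB)}, keep {carry(b4,left)}, require {robot_in(rmC)}
    → {carry(b4,left), robot_in(rmC)}
  through step 1 (pick(b4,rmC,left)): drop {carry(b4,left)}, keep {robot_in(rmC)}, require {ball_in(b4,rmC), free(left), robot_in(rmC)}
    → {ball_in(b4,rmC), free(left), robot_in(rmC)}

== RESULT ==
["ball_in(b4,rmC)", "free(left)", "robot_in(rmC)"]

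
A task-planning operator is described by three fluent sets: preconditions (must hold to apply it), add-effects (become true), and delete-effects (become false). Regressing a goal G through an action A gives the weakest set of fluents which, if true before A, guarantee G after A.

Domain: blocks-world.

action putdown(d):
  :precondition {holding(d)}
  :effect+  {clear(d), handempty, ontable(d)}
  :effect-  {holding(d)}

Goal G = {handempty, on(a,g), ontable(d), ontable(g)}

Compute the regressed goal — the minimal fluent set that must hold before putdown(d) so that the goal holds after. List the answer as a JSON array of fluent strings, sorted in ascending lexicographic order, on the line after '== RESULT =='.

Compute (G \ add) ∪ pre:
  G ∩ del = {}  (empty — regression defined)
  G \ add = {handempty, on(a,g), ontable(d), ontable(g)} \ {clear(d), handempty, ontable(d)} = {on(a,g), ontable(g)}
  ∪ pre   = {on(a,g), ontable(g)} ∪ {holding(d)}
          = {holding(d), on(a,g), ontable(g)}

== RESULT ==
["holding(d)", "on(a,g)", "ontable(g)"]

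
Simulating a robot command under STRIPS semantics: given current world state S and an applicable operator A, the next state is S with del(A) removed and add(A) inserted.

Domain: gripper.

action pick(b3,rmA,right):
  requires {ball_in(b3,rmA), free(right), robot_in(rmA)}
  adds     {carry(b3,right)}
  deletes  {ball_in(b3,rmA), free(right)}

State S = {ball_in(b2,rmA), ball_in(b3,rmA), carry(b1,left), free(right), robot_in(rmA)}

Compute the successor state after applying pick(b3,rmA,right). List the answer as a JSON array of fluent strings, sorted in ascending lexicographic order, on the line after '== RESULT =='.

Compute (S \ del) ∪ add:
  pre ⊆ S: {ball_in(b3,rmA), free(right), robot_in(rmA)} ⊆ S  — applicable
  S \ del = {ball_in(b2,rmA), carry(b1,left), robot_in(rmA)}
  ∪ add   = {ball_in(b2,rmA), carry(b1,left), carry(b3,right), robot_in(rmA)}

== RESULT ==
["ball_in(b2,rmA)", "carry(b1,left)", "carry(b3,right)", "robot_in(rmA)"]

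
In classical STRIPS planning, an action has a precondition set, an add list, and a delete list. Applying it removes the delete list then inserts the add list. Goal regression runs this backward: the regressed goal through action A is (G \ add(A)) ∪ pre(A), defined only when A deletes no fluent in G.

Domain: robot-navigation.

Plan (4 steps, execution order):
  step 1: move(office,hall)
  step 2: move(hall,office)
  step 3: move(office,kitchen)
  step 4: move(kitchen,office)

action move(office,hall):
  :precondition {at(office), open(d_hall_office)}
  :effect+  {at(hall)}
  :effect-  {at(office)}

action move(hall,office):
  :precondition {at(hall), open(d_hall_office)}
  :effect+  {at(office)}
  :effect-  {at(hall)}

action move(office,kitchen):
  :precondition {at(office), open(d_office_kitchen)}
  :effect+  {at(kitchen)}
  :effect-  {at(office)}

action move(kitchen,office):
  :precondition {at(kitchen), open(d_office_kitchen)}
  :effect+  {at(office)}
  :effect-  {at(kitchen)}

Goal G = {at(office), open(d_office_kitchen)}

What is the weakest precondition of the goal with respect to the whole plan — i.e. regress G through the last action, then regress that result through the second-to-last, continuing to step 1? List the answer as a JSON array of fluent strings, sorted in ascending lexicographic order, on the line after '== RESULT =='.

Regress step by step:
  through step 4 (move(kitchen,office)): drop {at(office)}, keep {open(d_office_kitchen)}, require {at(kitchen), open(d_office_kitchen)}
    → {at(kitchen), open(d_office_kitchen)}
  through step 3 (move(office,kitchen)): drop {at(kitchen)}, keep {open(d_office_kitchen)}, require {at(office), open(d_office_kitchen)}
    → {at(office), open(d_office_kitchen)}
  through step 2 (move(hall,office)): drop {at(office)}, keep {open(d_office_kitchen)}, require {at(hall), open(d_hall_office)}
    → {at(hall), open(d_hall_office), open(d_office_kitchen)}
  through step 1 (move(office,hall)): drop {at(hall)}, keep {open(d_hall_office), open(d_office_kitchen)}, require {at(office), open(d_hall_office)}
    → {at(office), open(d_hall_office), open(d_office_kitchen)}

== RESULT ==
["at(office)", "open(d_hall_office)", "open(d_office_kitchen)"]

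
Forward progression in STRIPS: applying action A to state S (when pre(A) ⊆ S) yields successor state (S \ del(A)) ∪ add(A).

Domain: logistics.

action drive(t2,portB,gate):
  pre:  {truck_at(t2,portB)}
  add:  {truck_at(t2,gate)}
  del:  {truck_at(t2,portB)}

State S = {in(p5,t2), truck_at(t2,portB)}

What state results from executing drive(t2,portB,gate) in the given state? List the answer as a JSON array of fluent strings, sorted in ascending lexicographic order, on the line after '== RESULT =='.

Compute (S \ del) ∪ add:
  pre ⊆ S: {truck_at(t2,portB)} ⊆ S  — applicable
  S \ del = {in(p5,t2)}
  ∪ add   = {in(p5,t2), truck_at(t2,gate)}

== RESULT ==
["in(p5,t2)", "truck_at(t2,gate)"]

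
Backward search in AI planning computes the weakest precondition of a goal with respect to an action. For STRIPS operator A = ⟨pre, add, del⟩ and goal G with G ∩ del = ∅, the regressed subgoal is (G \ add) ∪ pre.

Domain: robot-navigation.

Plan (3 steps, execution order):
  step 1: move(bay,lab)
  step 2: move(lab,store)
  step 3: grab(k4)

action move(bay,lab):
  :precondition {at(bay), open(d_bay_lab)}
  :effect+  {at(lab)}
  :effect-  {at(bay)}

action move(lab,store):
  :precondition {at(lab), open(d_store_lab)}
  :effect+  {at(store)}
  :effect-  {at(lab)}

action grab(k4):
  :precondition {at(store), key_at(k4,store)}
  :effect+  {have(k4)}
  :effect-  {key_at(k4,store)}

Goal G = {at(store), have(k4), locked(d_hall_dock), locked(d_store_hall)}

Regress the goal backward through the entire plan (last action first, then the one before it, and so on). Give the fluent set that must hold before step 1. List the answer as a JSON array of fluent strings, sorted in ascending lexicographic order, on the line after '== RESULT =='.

Work backward from the goal:
  through step 3 (grab(k4)): drop {have(k4)}, keep {at(store), locked(d_hall_dock), locked(d_store_hall)}, require {at(store), key_at(k4,store)}
    → {at(store), key_at(k4,store), locked(d_hall_dock), locked(d_store_hall)}
  through step 2 (move(lab,store)): drop {at(store)}, keep {key_at(k4,store), locked(d_hall_dock), locked(d_store_hall)}, require {at(lab), open(d_store_lab)}
    → {at(lab), key_at(k4,store), locked(d_hall_dock), locked(d_store_hall), open(d_store_lab)}
  through step 1 (move(bay,lab)): drop {at(lab)}, keep {key_at(k4,store), locked(d_hall_dock), locked(d_store_hall), open(d_store_lab)}, require {at(bay), open(d_bay_lab)}
    → {at(bay), key_at(k4,store), locked(d_hall_dock), locked(d_store_hall), open(d_bay_lab), open(d_store_lab)}

== RESULT ==
["at(bay)", "key_at(k4,store)", "locked(d_hall_dock)", "locked(d_store_hall)", "open(d_bay_lab)", "open(d_store_lab)"]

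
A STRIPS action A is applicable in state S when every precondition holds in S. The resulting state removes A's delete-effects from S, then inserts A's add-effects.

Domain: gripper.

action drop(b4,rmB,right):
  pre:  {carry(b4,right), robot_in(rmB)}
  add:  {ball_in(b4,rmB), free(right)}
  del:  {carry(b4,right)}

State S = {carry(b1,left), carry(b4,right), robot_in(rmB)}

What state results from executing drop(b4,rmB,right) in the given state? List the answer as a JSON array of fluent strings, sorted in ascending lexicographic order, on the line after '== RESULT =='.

Progress:
  pre ⊆ S: {carry(b4,right), robot_in(rmB)} ⊆ S  — applicable
  S \ del = {carry(b1,left), robot_in(rmB)}
  ∪ add   = {ball_in(b4,rmB), carry(b1,left), free(right), robot_in(rmB)}

== RESULT ==
["ball_in(b4,rmB)", "carry(b1,left)", "free(right)", "robot_in(rmB)"]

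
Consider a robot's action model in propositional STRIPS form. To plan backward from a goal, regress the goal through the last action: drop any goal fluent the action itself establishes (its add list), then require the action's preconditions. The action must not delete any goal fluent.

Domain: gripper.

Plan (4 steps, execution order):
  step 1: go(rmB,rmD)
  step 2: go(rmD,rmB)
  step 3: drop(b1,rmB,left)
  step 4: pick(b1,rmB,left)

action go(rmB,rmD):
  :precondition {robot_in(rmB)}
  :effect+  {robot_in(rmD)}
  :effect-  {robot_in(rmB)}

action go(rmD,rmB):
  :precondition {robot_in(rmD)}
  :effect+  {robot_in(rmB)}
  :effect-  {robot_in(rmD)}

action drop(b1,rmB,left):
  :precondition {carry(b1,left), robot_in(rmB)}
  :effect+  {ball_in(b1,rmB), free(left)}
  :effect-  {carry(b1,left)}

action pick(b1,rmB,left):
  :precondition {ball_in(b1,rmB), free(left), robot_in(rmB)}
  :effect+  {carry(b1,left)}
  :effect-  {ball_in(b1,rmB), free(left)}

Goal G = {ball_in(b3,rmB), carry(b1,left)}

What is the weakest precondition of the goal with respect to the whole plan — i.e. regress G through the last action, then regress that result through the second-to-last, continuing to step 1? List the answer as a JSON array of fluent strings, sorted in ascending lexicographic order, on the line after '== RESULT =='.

Regress step by step:
  through step 4 (pick(b1,rmB,left)): drop {carry(b1,left)}, keep {ball_in(b3,rmB)}, require {ball_in(b1,rmB), free(left), robot_in(rmB)}
    → {ball_in(b1,rmB), ball_in(b3,rmB), free(left), robot_in(rmB)}
  through step 3 (drop(b1,rmB,left)): drop {ball_in(b1,rmB), free(left)}, keep {ball_in(b3,rmB), robot_in(rmB)}, require {carry(b1,left), robot_in(rmB)}
    → {ball_in(b3,rmB), carry(b1,left), robot_in(rmB)}
  through step 2 (go(rmD,rmB)): drop {robot_in(rmB)}, keep {ball_in(b3,rmB), carry(b1,left)}, require {robot_in(rmD)}
    → {ball_in(b3,rmB), carry(b1,left), robot_in(rmD)}
  through step 1 (go(rmB,rmD)): drop {robot_in(rmD)}, keep {ball_in(b3,rmB), carry(b1,left)}, require {robot_in(rmB)}
    → {ball_in(b3,rmB), carry(b1,left), robot_in(rmB)}

== RESULT ==
["ball_in(b3,rmB)", "carry(b1,left)", "robot_in(rmB)"]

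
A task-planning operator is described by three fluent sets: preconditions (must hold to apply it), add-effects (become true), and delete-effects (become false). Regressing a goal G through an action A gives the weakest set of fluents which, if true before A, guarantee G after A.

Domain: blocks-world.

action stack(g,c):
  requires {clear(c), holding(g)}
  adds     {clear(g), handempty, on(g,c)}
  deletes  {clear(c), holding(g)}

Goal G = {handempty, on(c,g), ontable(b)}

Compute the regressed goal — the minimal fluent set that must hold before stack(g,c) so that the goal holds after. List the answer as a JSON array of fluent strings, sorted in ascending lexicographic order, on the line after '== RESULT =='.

Regress:
  G ∩ del = {}  (empty — regression defined)
  G \ add = {handempty, on(c,g), ontable(b)} \ {clear(g), handempty, on(g,c)} = {on(c,g), ontable(b)}
  ∪ pre   = {on(c,g), ontable(b)} ∪ {clear(c), holding(g)}
          = {clear(c), holding(g), on(c,g), ontable(b)}

== RESULT ==
["clear(c)", "holding(g)", "on(c,g)", "ontable(b)"]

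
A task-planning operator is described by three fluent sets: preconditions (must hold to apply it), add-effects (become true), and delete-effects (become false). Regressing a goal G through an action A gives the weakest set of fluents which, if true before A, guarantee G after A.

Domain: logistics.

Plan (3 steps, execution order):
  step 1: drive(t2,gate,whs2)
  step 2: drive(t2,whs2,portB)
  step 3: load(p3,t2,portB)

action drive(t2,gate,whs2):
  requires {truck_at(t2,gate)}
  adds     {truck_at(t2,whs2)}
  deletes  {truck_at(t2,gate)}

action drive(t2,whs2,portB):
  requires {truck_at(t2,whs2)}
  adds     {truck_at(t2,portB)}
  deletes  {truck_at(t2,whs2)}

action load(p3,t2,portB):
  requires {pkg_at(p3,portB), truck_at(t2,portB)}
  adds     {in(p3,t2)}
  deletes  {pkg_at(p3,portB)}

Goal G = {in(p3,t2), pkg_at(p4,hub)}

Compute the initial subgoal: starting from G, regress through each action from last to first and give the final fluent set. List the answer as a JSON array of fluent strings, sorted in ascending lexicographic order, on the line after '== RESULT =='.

Regress step by step:
  through step 3 (load(p3,t2,portB)): drop {in(p3,t2)}, keep {pkg_at(p4,hub)}, require {pkg_at(p3,portB), truck_at(t2,portB)}
    → {pkg_at(p3,portB), pkg_at(p4,hub), truck_at(t2,portB)}
  through step 2 (drive(t2,whs2,portB)): drop {truck_at(t2,portB)}, keep {pkg_at(p3,portB), pkg_at(p4,hub)}, require {truck_at(t2,whs2)}
    → {pkg_at(p3,portB), pkg_at(p4,hub), truck_at(t2,whs2)}
  through step 1 (drive(t2,gate,whs2)): drop {truck_at(t2,whs2)}, keep {pkg_at(p3,portB), pkg_at(p4,hub)}, require {truck_at(t2,gate)}
    → {pkg_at(p3,portB), pkg_at(p4,hub), truck_at(t2,gate)}

== RESULT ==
["pkg_at(p3,portB)", "pkg_at(p4,hub)", "truck_at(t2,gate)"]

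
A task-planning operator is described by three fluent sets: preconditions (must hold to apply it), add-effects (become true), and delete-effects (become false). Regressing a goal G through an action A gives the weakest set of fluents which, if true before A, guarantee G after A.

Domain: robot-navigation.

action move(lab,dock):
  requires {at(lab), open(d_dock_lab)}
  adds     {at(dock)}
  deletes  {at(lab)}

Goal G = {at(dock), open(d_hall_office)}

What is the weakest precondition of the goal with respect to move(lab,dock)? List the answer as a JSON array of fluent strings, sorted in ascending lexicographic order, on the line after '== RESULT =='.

Compute (G \ add) ∪ pre:
  G ∩ del = {}  (empty — regression defined)
  G \ add = {at(dock), open(d_hall_office)} \ {at(dock)} = {open(d_hall_office)}
  ∪ pre   = {open(d_hall_office)} ∪ {at(lab), open(d_dock_lab)}
          = {at(lab), open(d_dock_lab), open(d_hall_office)}

== RESULT ==
["at(lab)", "open(d_dock_lab)", "open(d_hall_office)"]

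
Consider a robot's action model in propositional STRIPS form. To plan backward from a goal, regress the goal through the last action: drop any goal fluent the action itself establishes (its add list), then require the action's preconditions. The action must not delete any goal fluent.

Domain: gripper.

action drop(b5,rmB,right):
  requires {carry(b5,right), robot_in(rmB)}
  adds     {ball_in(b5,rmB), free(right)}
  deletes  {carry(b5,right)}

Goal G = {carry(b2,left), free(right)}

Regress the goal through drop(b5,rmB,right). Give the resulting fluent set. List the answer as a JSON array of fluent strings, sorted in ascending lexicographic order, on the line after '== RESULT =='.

Regress:
  G ∩ del = {}  (empty — regression defined)
  G \ add = {carry(b2,left), free(right)} \ {ball_in(b5,rmB), free(right)} = {carry(b2,left)}
  ∪ pre   = {carry(b2,left)} ∪ {carry(b5,right), robot_in(rmB)}
          = {carry(b2,left), carry(b5,right), robot_in(rmB)}

== RESULT ==
["carry(b2,left)", "carry(b5,right)", "robot_in(rmB)"]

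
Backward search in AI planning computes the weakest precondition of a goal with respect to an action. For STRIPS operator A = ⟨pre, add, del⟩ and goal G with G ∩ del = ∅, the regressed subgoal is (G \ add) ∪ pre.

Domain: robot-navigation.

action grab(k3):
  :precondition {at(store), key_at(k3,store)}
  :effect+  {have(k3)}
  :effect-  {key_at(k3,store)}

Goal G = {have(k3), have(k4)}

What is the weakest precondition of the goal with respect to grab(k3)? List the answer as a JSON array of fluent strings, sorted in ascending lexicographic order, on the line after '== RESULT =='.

Compute (G \ add) ∪ pre:
  G ∩ del = {}  (empty — regression defined)
  G \ add = {have(k3), have(k4)} \ {have(k3)} = {have(k4)}
  ∪ pre   = {have(k4)} ∪ {at(store), key_at(k3,store)}
          = {at(store), have(k4), key_at(k3,store)}

== RESULT ==
["at(store)", "have(k4)", "key_at(k3,store)"]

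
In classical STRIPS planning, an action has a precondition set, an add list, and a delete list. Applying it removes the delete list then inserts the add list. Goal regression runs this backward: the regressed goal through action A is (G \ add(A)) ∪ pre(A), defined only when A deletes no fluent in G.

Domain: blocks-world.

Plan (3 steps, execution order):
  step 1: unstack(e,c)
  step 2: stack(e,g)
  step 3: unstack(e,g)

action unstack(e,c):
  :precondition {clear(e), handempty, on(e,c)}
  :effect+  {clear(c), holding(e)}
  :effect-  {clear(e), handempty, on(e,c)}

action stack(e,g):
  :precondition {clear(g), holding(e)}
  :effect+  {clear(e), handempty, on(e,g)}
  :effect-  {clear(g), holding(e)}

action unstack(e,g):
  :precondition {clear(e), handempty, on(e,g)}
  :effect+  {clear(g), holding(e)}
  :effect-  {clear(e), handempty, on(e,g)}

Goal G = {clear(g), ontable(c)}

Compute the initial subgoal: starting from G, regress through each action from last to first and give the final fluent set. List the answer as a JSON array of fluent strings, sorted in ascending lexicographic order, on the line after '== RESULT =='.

Regress step by step:
  through step 3 (unstack(e,g)): drop {clear(g)}, keep {ontable(c)}, require {clear(e), handempty, on(e,g)}
    → {clear(e), handempty, on(e,g), ontable(c)}
  through step 2 (stack(e,g)): drop {clear(e), handempty, on(e,g)}, keep {ontable(c)}, require {clear(g), holding(e)}
    → {clear(g), holding(e), ontable(c)}
  through step 1 (unstack(e,c)): drop {holding(e)}, keep {clear(g), ontable(c)}, require {clear(e), handempty, on(e,c)}
    → {clear(e), clear(g), handempty, on(e,c), ontable(c)}

== RESULT ==
["clear(e)", "clear(g)", "handempty", "on(e,c)", "ontable(c)"]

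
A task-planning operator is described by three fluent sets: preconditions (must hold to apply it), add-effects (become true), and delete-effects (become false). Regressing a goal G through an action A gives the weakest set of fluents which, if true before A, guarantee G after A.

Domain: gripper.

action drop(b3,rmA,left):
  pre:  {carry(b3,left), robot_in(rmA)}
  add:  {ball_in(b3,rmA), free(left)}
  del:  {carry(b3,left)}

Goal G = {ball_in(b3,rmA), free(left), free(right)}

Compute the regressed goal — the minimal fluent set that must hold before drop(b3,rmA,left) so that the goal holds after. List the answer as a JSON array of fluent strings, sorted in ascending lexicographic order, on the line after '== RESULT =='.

Regress:
  G ∩ del = {}  (empty — regression defined)
  G \ add = {ball_in(b3,rmA), free(left), free(right)} \ {ball_in(b3,rmA), free(left)} = {free(right)}
  ∪ pre   = {free(right)} ∪ {carry(b3,left), robot_in(rmA)}
          = {carry(b3,left), free(right), robot_in(rmA)}

== RESULT ==
["carry(b3,left)", "free(right)", "robot_in(rmA)"]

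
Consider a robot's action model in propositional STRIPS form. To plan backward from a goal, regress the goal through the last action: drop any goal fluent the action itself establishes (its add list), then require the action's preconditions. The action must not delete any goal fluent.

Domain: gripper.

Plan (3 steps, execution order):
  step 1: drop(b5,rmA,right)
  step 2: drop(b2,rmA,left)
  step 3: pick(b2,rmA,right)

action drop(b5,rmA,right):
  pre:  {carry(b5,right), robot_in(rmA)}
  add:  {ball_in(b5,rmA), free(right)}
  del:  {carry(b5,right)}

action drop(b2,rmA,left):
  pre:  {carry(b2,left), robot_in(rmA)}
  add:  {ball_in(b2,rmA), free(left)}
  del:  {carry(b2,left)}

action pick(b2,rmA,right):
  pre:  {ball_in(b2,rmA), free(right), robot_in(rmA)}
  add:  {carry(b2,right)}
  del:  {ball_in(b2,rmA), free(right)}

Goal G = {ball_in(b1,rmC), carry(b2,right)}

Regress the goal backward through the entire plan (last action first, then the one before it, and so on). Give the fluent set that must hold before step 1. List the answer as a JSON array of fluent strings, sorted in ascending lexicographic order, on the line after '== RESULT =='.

Regress step by step:
  through step 3 (pick(b2,rmA,right)): drop {carry(b2,right)}, keep {ball_in(b1,rmC)}, require {ball_in(b2,rmA), free(right), robot_in(rmA)}
    → {ball_in(b1,rmC), ball_in(b2,rmA), free(right), robot_in(rmA)}
  through step 2 (drop(b2,rmA,left)): drop {ball_in(b2,rmA)}, keep {ball_in(b1,rmC), free(right), robot_in(rmA)}, require {carry(b2,left), robot_in(rmA)}
    → {ball_in(b1,rmC), carry(b2,left), free(right), robot_in(rmA)}
  through step 1 (drop(b5,rmA,right)): drop {free(right)}, keep {ball_in(b1,rmC), carry(b2,left), robot_in(rmA)}, require {carry(b5,right), robot_in(rmA)}
    → {ball_in(b1,rmC), carry(b2,left), carry(b5,right), robot_in(rmA)}

== RESULT ==
["ball_in(b1,rmC)", "carry(b2,left)", "carry(b5,right)", "robot_in(rmA)"]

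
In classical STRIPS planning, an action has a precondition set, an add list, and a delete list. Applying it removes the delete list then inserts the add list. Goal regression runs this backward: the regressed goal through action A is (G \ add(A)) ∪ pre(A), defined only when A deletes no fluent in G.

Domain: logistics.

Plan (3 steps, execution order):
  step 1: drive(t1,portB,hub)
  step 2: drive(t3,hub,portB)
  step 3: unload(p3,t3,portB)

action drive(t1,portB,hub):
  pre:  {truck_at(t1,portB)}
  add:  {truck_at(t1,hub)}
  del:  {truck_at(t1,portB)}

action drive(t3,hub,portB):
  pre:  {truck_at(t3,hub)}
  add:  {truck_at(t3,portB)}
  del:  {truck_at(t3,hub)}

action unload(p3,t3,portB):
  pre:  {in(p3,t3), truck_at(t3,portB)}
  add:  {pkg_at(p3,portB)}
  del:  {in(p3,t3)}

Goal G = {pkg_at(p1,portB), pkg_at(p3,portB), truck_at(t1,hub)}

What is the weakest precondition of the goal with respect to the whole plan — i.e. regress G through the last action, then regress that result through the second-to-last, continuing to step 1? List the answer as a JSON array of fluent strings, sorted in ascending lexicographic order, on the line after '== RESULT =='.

Work backward from the goal:
  through step 3 (unload(p3,t3,portB)): drop {pkg_at(p3,portB)}, keep {pkg_at(p1,portB), truck_at(t1,hub)}, require {in(p3,t3), truck_at(t3,portB)}
    → {in(p3,t3), pkg_at(p1,portB), truck_at(t1,hub), truck_at(t3,portB)}
  through step 2 (drive(t3,hub,portB)): drop {truck_at(t3,portB)}, keep {in(p3,t3), pkg_at(p1,portB), truck_at(t1,hub)}, require {truck_at(t3,hub)}
    → {in(p3,t3), pkg_at(p1,portB), truck_at(t1,hub), truck_at(t3,hub)}
  through step 1 (drive(t1,portB,hub)): drop {truck_at(t1,hub)}, keep {in(p3,t3), pkg_at(p1,portB), truck_at(t3,hub)}, require {truck_at(t1,portB)}
    → {in(p3,t3), pkg_at(p1,portB), truck_at(t1,portB), truck_at(t3,hub)}

== RESULT ==
["in(p3,t3)", "pkg_at(p1,portB)", "truck_at(t1,portB)", "truck_at(t3,hub)"]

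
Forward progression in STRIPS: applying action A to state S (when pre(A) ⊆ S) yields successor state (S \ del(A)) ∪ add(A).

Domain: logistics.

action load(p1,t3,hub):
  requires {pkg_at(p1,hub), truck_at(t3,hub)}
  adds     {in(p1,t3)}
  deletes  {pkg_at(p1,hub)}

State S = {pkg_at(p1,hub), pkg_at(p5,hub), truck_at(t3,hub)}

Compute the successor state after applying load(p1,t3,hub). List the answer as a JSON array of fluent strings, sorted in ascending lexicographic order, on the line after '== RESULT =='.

Progress:
  pre ⊆ S: {pkg_at(p1,hub), truck_at(t3,hub)} ⊆ S  — applicable
  S \ del = {pkg_at(p5,hub), truck_at(t3,hub)}
  ∪ add   = {in(p1,t3), pkg_at(p5,hub), truck_at(t3,hub)}

== RESULT ==
["in(p1,t3)", "pkg_at(p5,hub)", "truck_at(t3,hub)"]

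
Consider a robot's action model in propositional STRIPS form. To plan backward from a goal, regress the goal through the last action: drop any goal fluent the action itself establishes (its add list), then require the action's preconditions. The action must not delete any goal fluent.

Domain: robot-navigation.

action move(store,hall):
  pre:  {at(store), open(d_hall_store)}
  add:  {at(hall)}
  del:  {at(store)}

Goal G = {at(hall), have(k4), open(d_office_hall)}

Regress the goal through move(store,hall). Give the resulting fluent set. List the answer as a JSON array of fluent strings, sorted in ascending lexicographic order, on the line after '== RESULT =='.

Regress:
  G ∩ del = {}  (empty — regression defined)
  G \ add = {at(hall), have(k4), open(d_office_hall)} \ {at(hall)} = {have(k4), open(d_office_hall)}
  ∪ pre   = {have(k4), open(d_office_hall)} ∪ {at(store), open(d_hall_store)}
          = {at(store), have(k4), open(d_hall_store), open(d_office_hall)}

== RESULT ==
["at(store)", "have(k4)", "open(d_hall_store)", "open(d_office_hall)"]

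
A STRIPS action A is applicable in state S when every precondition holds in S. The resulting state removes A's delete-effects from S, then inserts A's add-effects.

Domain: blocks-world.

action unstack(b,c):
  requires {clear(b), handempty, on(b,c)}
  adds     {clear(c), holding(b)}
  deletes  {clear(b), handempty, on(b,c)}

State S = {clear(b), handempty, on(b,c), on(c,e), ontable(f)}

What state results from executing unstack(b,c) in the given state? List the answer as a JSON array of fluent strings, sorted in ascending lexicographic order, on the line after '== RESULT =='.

Progress:
  pre ⊆ S: {clear(b), handempty, on(b,c)} ⊆ S  — applicable
  S \ del = {on(c,e), ontable(f)}
  ∪ add   = {clear(c), holding(b), on(c,e), ontable(f)}

== RESULT ==
["clear(c)", "holding(b)", "on(c,e)", "ontable(f)"]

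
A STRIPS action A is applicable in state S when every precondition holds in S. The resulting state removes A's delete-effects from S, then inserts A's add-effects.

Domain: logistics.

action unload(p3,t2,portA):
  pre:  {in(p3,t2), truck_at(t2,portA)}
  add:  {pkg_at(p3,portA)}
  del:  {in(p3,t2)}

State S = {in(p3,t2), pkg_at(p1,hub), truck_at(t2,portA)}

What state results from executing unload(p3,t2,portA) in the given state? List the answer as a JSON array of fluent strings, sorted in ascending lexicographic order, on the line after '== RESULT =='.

Compute (S \ del) ∪ add:
  pre ⊆ S: {in(p3,t2), truck_at(t2,portA)} ⊆ S  — applicable
  S \ del = {pkg_at(p1,hub), truck_at(t2,portA)}
  ∪ add   = {pkg_at(p1,hub), pkg_at(p3,portA), truck_at(t2,portA)}

== RESULT ==
["pkg_at(p1,hub)", "pkg_at(p3,portA)", "truck_at(t2,portA)"]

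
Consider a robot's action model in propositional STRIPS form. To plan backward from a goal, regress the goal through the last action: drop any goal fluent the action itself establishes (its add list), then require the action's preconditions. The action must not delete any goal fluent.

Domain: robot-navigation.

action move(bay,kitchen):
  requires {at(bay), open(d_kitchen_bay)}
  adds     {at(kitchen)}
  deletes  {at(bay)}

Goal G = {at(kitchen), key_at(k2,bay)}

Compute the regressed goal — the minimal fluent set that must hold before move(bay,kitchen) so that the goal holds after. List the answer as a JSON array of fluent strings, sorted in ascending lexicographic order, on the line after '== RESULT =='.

Regress:
  G ∩ del = {}  (empty — regression defined)
  G \ add = {at(kitchen), key_at(k2,bay)} \ {at(kitchen)} = {key_at(k2,bay)}
  ∪ pre   = {key_at(k2,bay)} ∪ {at(bay), open(d_kitchen_bay)}
          = {at(bay), key_at(k2,bay), open(d_kitchen_bay)}

== RESULT ==
["at(bay)", "key_at(k2,bay)", "open(d_kitchen_bay)"]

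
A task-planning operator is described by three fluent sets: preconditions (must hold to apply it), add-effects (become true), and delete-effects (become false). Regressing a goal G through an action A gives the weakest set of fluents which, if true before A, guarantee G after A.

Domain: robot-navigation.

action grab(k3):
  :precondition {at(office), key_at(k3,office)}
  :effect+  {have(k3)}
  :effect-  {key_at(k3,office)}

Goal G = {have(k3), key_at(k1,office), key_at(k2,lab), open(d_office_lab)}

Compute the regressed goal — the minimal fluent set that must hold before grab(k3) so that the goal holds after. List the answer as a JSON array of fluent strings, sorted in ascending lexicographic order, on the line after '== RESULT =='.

Compute (G \ add) ∪ pre:
  G ∩ del = {}  (empty — regression defined)
  G \ add = {have(k3), key_at(k1,office), key_at(k2,lab), open(d_office_lab)} \ {have(k3)} = {key_at(k1,office), key_at(k2,lab), open(d_office_lab)}
  ∪ pre   = {key_at(k1,office), key_at(k2,lab), open(d_office_lab)} ∪ {at(office), key_at(k3,office)}
          = {at(office), key_at(k1,office), key_at(k2,lab), key_at(k3,office), open(d_office_lab)}

== RESULT ==
["at(office)", "key_at(k1,office)", "key_at(k2,lab)", "key_at(k3,office)", "open(d_office_lab)"]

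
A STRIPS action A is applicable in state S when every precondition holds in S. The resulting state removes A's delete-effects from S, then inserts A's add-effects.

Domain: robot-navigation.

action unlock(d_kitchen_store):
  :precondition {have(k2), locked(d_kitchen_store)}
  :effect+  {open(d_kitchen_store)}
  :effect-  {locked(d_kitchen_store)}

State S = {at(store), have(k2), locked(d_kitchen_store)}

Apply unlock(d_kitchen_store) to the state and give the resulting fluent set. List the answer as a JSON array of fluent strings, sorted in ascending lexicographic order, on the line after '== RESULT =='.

Progress:
  pre ⊆ S: {have(k2), locked(d_kitchen_store)} ⊆ S  — applicable
  S \ del = {at(store), have(k2)}
  ∪ add   = {at(store), have(k2), open(d_kitchen_store)}

== RESULT ==
["at(store)", "have(k2)", "open(d_kitchen_store)"]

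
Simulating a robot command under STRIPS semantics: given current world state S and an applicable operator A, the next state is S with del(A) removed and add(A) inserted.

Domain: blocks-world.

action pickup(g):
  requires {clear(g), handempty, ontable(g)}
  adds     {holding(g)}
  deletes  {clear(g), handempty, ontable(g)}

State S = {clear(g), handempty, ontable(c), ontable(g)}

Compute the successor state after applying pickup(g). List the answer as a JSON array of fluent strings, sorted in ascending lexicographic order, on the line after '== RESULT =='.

Progress:
  pre ⊆ S: {clear(g), handempty, ontable(g)} ⊆ S  — applicable
  S \ del = {ontable(c)}
  ∪ add   = {holding(g), ontable(c)}

== RESULT ==
["holding(g)", "ontable(c)"]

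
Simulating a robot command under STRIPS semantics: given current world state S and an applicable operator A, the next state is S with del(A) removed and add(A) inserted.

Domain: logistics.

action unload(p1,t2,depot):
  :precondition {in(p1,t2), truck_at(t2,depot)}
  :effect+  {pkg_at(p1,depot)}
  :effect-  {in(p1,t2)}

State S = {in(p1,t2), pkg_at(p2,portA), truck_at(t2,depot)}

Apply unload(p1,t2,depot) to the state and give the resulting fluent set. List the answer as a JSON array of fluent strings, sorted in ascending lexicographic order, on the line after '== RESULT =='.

Progress:
  pre ⊆ S: {in(p1,t2), truck_at(t2,depot)} ⊆ S  — applicable
  S \ del = {pkg_at(p2,portA), truck_at(t2,depot)}
  ∪ add   = {pkg_at(p1,depot), pkg_at(p2,portA), truck_at(t2,depot)}

== RESULT ==
["pkg_at(p1,depot)", "pkg_at(p2,portA)", "truck_at(t2,depot)"]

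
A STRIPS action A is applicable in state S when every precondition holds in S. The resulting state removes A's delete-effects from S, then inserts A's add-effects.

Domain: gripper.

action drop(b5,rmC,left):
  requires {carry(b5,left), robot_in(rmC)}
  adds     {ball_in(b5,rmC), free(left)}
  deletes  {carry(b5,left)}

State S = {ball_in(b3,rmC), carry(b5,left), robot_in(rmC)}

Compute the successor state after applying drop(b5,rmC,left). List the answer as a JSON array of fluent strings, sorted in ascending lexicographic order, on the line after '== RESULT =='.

Compute (S \ del) ∪ add:
  pre ⊆ S: {carry(b5,left), robot_in(rmC)} ⊆ S  — applicable
  S \ del = {ball_in(b3,rmC), robot_in(rmC)}
  ∪ add   = {ball_in(b3,rmC), ball_in(b5,rmC), free(left), robot_in(rmC)}

== RESULT ==
["ball_in(b3,rmC)", "ball_in(b5,rmC)", "free(left)", "robot_in(rmC)"]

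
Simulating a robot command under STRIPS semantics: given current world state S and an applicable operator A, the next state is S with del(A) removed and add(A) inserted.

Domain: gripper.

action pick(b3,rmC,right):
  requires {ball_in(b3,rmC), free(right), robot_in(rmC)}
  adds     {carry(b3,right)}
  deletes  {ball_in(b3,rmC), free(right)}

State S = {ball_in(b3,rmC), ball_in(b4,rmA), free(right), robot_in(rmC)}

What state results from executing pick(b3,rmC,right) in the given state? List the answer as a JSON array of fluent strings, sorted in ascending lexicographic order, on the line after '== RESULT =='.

Progress:
  pre ⊆ S: {ball_in(b3,rmC), free(right), robot_in(rmC)} ⊆ S  — applicable
  S \ del = {ball_in(b4,rmA), robot_in(rmC)}
  ∪ add   = {ball_in(b4,rmA), carry(b3,right), robot_in(rmC)}

== RESULT ==
["ball_in(b4,rmA)", "carry(b3,right)", "robot_in(rmC)"]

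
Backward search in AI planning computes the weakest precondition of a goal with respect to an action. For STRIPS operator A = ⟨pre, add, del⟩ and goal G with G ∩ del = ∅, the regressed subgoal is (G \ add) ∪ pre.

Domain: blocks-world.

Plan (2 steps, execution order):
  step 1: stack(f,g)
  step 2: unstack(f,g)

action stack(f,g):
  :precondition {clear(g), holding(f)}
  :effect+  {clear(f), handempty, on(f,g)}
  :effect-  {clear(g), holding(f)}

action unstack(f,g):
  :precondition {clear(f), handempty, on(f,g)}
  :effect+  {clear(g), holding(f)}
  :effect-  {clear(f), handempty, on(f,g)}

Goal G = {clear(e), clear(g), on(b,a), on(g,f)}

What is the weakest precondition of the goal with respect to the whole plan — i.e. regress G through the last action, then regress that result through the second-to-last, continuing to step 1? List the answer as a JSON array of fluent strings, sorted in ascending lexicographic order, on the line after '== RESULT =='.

Regress step by step:
  through step 2 (unstack(f,g)): drop {clear(g)}, keep {clear(e), on(b,a), on(g,f)}, require {clear(f), handempty, on(f,g)}
    → {clear(e), clear(f), handempty, on(b,a), on(f,g), on(g,f)}
  through step 1 (stack(f,g)): drop {clear(f), handempty, on(f,g)}, keep {clear(e), on(b,a), on(g,f)}, require {clear(g), holding(f)}
    → {clear(e), clear(g), holding(f), on(b,a), on(g,f)}

== RESULT ==
["clear(e)", "clear(g)", "holding(f)", "on(b,a)", "on(g,f)"]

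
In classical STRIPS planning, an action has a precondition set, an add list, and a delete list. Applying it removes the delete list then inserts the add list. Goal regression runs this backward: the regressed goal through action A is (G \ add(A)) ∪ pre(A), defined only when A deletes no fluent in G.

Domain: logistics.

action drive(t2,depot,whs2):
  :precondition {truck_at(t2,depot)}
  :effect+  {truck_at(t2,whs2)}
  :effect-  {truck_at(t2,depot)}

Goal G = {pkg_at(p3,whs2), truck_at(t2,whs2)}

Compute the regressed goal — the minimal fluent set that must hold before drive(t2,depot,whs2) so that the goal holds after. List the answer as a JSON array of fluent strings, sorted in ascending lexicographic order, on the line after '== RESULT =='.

Compute (G \ add) ∪ pre:
  G ∩ del = {}  (empty — regression defined)
  G \ add = {pkg_at(p3,whs2), truck_at(t2,whs2)} \ {truck_at(t2,whs2)} = {pkg_at(p3,whs2)}
  ∪ pre   = {pkg_at(p3,whs2)} ∪ {truck_at(t2,depot)}
          = {pkg_at(p3,whs2), truck_at(t2,depot)}

== RESULT ==
["pkg_at(p3,whs2)", "truck_at(t2,depot)"]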